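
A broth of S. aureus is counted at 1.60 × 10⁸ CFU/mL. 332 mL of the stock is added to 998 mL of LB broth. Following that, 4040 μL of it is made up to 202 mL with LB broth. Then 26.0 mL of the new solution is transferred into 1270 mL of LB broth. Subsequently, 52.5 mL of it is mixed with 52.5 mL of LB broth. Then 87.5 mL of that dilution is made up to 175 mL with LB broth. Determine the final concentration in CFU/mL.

Overall dilution factor = 4.006 × 50 × 49.85 × 2 × 2 = 3.99 × 10⁴.
1.60 × 10⁸ CFU/mL / 3.99 × 10⁴ = 4010 CFU/mL.

4010 CFU/mL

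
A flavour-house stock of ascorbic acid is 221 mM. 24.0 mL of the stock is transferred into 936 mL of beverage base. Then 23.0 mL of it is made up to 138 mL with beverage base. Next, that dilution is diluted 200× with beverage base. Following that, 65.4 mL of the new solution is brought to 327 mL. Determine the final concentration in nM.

921 nM

Overall dilution factor = 40 × 6 × 200 × 5 = 2.40 × 10⁵.
221 mM / 2.40 × 10⁵ = 9.21 × 10⁻⁴ mM = 921 nM.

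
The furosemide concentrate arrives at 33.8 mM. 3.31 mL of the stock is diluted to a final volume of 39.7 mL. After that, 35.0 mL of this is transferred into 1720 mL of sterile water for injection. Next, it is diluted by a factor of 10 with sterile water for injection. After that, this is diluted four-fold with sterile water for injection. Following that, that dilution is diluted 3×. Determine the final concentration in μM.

Overall dilution factor = 11.99 × 50.14 × 10 × 4 × 3 = 7.22 × 10⁴.
33.8 mM / 7.22 × 10⁴ = 4.68 × 10⁻⁴ mM = 0.468 μM.

0.468 μM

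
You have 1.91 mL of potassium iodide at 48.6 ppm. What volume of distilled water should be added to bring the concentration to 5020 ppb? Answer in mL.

16.6 mL

5020 ppb = 5.02 ppm.
V₂ = C₁V₁/C₂ = 48.6 × 1.91 / 5.02 = 18.5 mL.
Diluent to add = V₂ − V₁ = 18.5 − 1.91 = 16.6 mL.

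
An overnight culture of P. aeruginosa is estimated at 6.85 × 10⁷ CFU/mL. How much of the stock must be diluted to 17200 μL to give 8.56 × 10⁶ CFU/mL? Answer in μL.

2150 μL

V₁ = C₂V₂/C₁ = 8.56 × 10⁶ × 17200 / 6.85 × 10⁷ = 2149 μL.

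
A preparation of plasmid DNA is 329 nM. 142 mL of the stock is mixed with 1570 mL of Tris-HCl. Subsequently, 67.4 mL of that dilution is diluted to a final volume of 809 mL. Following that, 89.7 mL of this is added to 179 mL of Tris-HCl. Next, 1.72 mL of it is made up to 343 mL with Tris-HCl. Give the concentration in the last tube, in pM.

3.81 pM

Overall dilution factor = 12.06 × 12.00 × 2.996 × 199.4 = 8.64 × 10⁴.
329 nM / 8.64 × 10⁴ = 3.81 × 10⁻³ nM = 3.81 pM.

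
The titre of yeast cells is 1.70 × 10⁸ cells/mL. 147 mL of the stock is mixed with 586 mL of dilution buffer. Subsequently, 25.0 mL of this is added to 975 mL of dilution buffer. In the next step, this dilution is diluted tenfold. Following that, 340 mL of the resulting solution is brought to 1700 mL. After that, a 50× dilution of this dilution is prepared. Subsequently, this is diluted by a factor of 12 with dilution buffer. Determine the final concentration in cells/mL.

28.4 cells/mL

Overall dilution factor = 4.986 × 40 × 10 × 5 × 50 × 12 = 5.98 × 10⁶.
1.70 × 10⁸ cells/mL / 5.98 × 10⁶ = 28.4 cells/mL.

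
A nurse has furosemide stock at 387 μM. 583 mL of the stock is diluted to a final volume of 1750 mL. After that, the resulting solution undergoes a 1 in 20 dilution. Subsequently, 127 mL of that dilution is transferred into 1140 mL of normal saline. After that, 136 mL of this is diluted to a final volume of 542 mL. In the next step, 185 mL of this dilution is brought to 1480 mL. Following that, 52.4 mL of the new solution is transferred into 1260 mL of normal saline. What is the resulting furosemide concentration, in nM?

0.809 nM

Overall dilution factor = 3.002 × 20 × 9.976 × 3.985 × 8 × 25.05 = 4.78 × 10⁵.
387 μM / 4.78 × 10⁵ = 8.09 × 10⁻⁴ μM = 0.809 nM.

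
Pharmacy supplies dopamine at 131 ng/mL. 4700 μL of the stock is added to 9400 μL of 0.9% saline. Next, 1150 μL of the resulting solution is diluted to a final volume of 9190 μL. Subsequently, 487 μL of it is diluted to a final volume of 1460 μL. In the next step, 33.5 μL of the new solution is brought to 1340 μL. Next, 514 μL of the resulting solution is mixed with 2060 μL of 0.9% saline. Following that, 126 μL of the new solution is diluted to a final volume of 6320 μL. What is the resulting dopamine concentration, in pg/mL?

0.181 pg/mL

Overall dilution factor = 3 × 7.991 × 2.998 × 40 × 5.008 × 50.16 = 7.22 × 10⁵.
131 ng/mL / 7.22 × 10⁵ = 1.81 × 10⁻⁴ ng/mL = 0.181 pg/mL.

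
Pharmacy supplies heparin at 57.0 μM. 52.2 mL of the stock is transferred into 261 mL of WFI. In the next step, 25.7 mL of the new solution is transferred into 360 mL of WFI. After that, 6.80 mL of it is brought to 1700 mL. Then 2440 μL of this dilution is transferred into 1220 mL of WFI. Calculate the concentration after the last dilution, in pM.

5.05 pM

Overall dilution factor = 6 × 15.01 × 250 × 501 = 1.13 × 10⁷.
57.0 μM / 1.13 × 10⁷ = 5.05 × 10⁻⁶ μM = 5.05 pM.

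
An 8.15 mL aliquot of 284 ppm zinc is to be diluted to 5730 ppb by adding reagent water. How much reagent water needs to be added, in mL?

396 mL

5730 ppb = 5.73 ppm.
V₂ = C₁V₁/C₂ = 284 × 8.15 / 5.73 = 404 mL.
Diluent to add = V₂ − V₁ = 404 − 8.15 = 396 mL.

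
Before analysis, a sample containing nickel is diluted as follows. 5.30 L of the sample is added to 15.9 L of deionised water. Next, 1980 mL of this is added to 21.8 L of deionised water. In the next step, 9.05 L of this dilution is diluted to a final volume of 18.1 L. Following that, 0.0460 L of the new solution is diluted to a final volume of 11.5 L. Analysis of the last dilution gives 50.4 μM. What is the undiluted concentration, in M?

Overall dilution factor = 4 × 12.01 × 2 × 250 = 2.40 × 10⁴.
Original = 50.4 μM × 2.40 × 10⁴ = 1.21 × 10⁶ μM = 1.21 M.

1.21 M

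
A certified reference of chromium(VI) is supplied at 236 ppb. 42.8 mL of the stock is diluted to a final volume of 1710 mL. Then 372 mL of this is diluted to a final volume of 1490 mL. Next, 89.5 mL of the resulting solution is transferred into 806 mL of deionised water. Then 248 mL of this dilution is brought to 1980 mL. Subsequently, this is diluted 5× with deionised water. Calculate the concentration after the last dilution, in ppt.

3.69 ppt

Overall dilution factor = 39.95 × 4.005 × 10.01 × 7.984 × 5 = 6.39 × 10⁴.
236 ppb / 6.39 × 10⁴ = 3.69 × 10⁻³ ppb = 3.69 ppt.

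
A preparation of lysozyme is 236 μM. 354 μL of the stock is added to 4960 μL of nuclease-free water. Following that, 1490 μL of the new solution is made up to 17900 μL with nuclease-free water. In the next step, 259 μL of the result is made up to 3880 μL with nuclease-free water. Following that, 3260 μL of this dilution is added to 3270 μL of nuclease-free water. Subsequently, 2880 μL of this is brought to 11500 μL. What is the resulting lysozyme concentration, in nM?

Overall dilution factor = 15.01 × 12.01 × 14.98 × 2.003 × 3.993 = 2.16 × 10⁴.
236 μM / 2.16 × 10⁴ = 0.0109 μM = 10.9 nM.

10.9 nM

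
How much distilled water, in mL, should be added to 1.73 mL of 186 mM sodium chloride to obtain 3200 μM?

3200 μM = 3.20 mM.
V₂ = C₁V₁/C₂ = 186 × 1.73 / 3.20 = 101 mL.
Diluent to add = V₂ − V₁ = 101 − 1.73 = 98.8 mL.

98.8 mL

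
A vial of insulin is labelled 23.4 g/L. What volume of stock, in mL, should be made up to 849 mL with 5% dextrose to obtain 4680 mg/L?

170 mL

4680 mg/L = 4.68 g/L.
V₁ = C₂V₂/C₁ = 4.68 × 849 / 23.4 = 170 mL.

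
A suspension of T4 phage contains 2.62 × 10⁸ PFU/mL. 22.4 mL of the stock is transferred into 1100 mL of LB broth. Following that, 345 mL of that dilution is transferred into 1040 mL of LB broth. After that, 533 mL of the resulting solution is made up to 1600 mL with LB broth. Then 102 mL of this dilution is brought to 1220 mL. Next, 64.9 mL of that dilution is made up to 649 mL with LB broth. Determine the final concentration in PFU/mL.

3630 PFU/mL

Overall dilution factor = 50.11 × 4.014 × 3.002 × 11.96 × 10 = 7.22 × 10⁴.
2.62 × 10⁸ PFU/mL / 7.22 × 10⁴ = 3630 PFU/mL.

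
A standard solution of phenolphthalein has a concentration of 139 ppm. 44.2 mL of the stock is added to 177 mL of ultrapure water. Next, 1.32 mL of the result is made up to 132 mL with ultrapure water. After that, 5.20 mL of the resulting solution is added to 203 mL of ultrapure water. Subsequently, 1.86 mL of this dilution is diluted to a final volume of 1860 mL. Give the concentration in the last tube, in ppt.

Overall dilution factor = 5.005 × 100 × 40.04 × 1000 = 2.00 × 10⁷.
139 ppm / 2.00 × 10⁷ = 6.94 × 10⁻⁶ ppm = 6.94 ppt.

6.94 ppt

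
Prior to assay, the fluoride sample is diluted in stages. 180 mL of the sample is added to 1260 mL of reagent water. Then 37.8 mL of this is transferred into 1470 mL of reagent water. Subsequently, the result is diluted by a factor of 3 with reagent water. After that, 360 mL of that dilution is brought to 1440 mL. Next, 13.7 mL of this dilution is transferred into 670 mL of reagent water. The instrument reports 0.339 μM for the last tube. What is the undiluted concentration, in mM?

64.8 mM

Overall dilution factor = 8 × 39.89 × 3 × 4 × 49.91 = 1.91 × 10⁵.
Original = 0.339 μM × 1.91 × 10⁵ = 6.48 × 10⁴ μM = 64.8 mM.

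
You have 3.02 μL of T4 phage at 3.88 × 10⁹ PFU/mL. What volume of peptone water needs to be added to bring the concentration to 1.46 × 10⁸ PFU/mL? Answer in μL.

77.2 μL

V₂ = C₁V₁/C₂ = 3.88 × 10⁹ × 3.02 / 1.46 × 10⁸ = 80.3 μL.
Diluent to add = V₂ − V₁ = 80.3 − 3.02 = 77.2 μL.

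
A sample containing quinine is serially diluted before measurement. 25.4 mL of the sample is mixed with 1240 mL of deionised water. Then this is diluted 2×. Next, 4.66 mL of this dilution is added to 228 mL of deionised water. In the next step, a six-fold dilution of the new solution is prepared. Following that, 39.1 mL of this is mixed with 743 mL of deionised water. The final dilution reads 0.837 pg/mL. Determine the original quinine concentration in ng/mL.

500 ng/mL

Overall dilution factor = 49.82 × 2 × 49.93 × 6 × 20.00 = 5.97 × 10⁵.
Original = 0.837 pg/mL × 5.97 × 10⁵ = 5.00 × 10⁵ pg/mL = 500 ng/mL.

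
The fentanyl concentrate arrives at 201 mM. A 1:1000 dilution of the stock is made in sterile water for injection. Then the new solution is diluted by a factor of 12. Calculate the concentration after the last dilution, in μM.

Overall dilution factor = 1000 × 12 = 1.20 × 10⁴.
201 mM / 1.20 × 10⁴ = 0.0168 mM = 16.8 μM.

16.8 μM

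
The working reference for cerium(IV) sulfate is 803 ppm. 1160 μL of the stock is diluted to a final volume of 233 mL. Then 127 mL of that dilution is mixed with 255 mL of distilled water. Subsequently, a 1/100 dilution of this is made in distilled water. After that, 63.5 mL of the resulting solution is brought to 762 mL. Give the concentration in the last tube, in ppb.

1.11 ppb

Overall dilution factor = 200.9 × 3.008 × 100 × 12 = 7.25 × 10⁵.
803 ppm / 7.25 × 10⁵ = 1.11 × 10⁻³ ppm = 1.11 ppb.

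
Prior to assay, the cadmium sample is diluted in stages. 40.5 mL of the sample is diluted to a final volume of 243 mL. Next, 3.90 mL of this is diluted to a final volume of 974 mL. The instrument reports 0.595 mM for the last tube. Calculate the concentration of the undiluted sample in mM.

892 mM

Overall dilution factor = 6 × 249.7 = 1498.
Original = 0.595 mM × 1498 = 892 mM.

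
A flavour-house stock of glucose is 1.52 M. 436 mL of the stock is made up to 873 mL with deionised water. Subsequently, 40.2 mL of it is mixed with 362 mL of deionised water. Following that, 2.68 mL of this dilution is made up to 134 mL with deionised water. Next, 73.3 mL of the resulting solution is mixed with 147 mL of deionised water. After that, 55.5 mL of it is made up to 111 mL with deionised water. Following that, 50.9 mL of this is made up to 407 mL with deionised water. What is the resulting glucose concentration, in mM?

0.0316 mM

Overall dilution factor = 2.002 × 10.00 × 50 × 3.005 × 2 × 7.996 = 4.81 × 10⁴.
1.52 M / 4.81 × 10⁴ = 3.16 × 10⁻⁵ M = 0.0316 mM.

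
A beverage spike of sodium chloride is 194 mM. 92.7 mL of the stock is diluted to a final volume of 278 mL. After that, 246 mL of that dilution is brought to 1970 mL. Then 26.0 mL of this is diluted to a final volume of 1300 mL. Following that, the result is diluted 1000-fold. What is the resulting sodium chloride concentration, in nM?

Overall dilution factor = 2.999 × 8.008 × 50 × 1000 = 1.20 × 10⁶.
194 mM / 1.20 × 10⁶ = 1.62 × 10⁻⁴ mM = 162 nM.

162 nM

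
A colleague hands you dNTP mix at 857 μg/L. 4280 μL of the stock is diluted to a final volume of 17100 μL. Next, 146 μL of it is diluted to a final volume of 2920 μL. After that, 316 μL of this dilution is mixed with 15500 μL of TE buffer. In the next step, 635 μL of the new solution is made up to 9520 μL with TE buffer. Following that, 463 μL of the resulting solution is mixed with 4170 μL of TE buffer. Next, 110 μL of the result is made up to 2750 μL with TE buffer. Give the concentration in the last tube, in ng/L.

0.0571 ng/L

Overall dilution factor = 3.995 × 20 × 50.05 × 14.99 × 10.01 × 25 = 1.50 × 10⁷.
857 μg/L / 1.50 × 10⁷ = 5.71 × 10⁻⁵ μg/L = 0.0571 ng/L.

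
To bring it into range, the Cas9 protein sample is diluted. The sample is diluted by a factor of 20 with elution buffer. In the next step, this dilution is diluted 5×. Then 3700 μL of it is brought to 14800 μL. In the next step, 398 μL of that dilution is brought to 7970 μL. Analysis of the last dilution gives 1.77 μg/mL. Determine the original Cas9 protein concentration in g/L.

14.2 g/L

Overall dilution factor = 20 × 5 × 4 × 20.03 = 8010.
Original = 1.77 μg/mL × 8010 = 1.42 × 10⁴ μg/mL = 14.2 g/L.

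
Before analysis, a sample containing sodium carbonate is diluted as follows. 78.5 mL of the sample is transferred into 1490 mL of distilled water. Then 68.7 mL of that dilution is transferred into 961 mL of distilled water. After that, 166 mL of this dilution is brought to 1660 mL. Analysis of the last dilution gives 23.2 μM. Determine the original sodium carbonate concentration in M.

Overall dilution factor = 19.98 × 14.99 × 10 = 2995.
Original = 23.2 μM × 2995 = 6.95 × 10⁴ μM = 0.0695 M.

0.0695 M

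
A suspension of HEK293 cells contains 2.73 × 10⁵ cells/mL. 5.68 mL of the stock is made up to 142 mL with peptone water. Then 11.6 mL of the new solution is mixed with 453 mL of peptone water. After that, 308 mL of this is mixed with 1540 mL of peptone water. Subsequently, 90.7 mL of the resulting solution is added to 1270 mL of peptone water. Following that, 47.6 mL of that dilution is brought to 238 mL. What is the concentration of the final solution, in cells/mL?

0.606 cells/mL

Overall dilution factor = 25 × 40.05 × 6 × 15.00 × 5 = 4.51 × 10⁵.
2.73 × 10⁵ cells/mL / 4.51 × 10⁵ = 0.606 cells/mL.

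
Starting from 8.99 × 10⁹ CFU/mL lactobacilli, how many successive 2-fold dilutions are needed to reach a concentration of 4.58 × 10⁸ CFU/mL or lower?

5

Need 2ⁿ ≥ 19.6, so n ≥ log(19.6)/log(2) = 4.29.
Minimum whole steps: n = 5.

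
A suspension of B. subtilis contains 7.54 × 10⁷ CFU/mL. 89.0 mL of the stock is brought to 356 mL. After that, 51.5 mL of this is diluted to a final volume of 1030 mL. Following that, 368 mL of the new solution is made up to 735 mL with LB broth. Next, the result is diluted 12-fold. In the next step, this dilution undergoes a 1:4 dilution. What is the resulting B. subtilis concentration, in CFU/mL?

Overall dilution factor = 4 × 20 × 1.997 × 12 × 4 = 7670.
7.54 × 10⁷ CFU/mL / 7670 = 9830 CFU/mL.

9830 CFU/mL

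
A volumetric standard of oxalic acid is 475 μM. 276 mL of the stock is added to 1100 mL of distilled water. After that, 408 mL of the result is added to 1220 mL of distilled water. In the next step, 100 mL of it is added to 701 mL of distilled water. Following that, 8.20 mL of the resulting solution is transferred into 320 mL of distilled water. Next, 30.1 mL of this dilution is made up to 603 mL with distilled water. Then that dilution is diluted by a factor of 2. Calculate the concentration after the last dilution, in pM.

Overall dilution factor = 4.986 × 3.990 × 8.010 × 40.02 × 20.03 × 2 = 2.56 × 10⁵.
475 μM / 2.56 × 10⁵ = 1.86 × 10⁻³ μM = 1860 pM.

1860 pM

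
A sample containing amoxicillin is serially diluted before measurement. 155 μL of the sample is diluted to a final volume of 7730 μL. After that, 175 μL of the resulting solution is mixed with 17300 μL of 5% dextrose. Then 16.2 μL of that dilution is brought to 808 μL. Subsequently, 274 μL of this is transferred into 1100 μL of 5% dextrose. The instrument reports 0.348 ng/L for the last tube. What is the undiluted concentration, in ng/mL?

433 ng/mL

Overall dilution factor = 49.87 × 99.86 × 49.88 × 5.015 = 1.25 × 10⁶.
Original = 0.348 ng/L × 1.25 × 10⁶ = 4.33 × 10⁵ ng/L = 433 ng/mL.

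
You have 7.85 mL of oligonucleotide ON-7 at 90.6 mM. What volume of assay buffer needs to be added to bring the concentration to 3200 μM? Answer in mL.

214 mL

3200 μM = 3.20 mM.
V₂ = C₁V₁/C₂ = 90.6 × 7.85 / 3.20 = 222 mL.
Diluent to add = V₂ − V₁ = 222 − 7.85 = 214 mL.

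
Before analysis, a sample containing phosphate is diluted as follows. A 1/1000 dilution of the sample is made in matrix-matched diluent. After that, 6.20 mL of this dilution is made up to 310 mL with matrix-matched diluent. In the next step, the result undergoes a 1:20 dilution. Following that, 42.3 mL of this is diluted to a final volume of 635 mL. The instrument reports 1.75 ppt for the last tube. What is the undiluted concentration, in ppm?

26.3 ppm

Overall dilution factor = 1000 × 50 × 20 × 15.01 = 1.50 × 10⁷.
Original = 1.75 ppt × 1.50 × 10⁷ = 2.63 × 10⁷ ppt = 26.3 ppm.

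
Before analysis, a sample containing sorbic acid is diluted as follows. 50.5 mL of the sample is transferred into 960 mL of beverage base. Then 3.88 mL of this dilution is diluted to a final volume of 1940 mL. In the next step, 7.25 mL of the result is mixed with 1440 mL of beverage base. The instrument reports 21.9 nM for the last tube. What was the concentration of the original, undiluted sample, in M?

0.0437 M

Overall dilution factor = 20.01 × 500 × 199.6 = 2.00 × 10⁶.
Original = 21.9 nM × 2.00 × 10⁶ = 4.37 × 10⁷ nM = 0.0437 M.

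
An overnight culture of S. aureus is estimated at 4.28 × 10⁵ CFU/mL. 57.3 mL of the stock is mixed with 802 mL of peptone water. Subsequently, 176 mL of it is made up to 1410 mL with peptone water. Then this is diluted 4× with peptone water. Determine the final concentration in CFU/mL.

891 CFU/mL

Overall dilution factor = 15.00 × 8.011 × 4 = 481.
4.28 × 10⁵ CFU/mL / 481 = 891 CFU/mL.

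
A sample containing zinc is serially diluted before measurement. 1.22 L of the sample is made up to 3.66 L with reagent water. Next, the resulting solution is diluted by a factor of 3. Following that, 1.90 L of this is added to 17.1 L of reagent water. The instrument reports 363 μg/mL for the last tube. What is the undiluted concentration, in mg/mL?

32.7 mg/mL

Overall dilution factor = 3 × 3 × 10 = 90.0.
Original = 363 μg/mL × 90.0 = 3.27 × 10⁴ μg/mL = 32.7 mg/mL.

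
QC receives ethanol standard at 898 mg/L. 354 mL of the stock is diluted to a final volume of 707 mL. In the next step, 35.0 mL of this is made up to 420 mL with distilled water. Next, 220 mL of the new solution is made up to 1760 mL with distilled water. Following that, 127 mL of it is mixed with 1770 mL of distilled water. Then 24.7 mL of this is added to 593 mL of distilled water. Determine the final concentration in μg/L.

12.5 μg/L

Overall dilution factor = 1.997 × 12 × 8 × 14.94 × 25.01 = 7.16 × 10⁴.
898 mg/L / 7.16 × 10⁴ = 0.0125 mg/L = 12.5 μg/L.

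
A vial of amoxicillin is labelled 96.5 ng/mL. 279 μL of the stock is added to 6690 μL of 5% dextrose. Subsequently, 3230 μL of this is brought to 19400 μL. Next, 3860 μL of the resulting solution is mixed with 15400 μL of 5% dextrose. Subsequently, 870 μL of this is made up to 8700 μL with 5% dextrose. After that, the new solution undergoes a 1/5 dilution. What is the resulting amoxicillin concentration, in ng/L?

Overall dilution factor = 24.98 × 6.006 × 4.990 × 10 × 5 = 3.74 × 10⁴.
96.5 ng/mL / 3.74 × 10⁴ = 2.58 × 10⁻³ ng/mL = 2.58 ng/L.

2.58 ng/L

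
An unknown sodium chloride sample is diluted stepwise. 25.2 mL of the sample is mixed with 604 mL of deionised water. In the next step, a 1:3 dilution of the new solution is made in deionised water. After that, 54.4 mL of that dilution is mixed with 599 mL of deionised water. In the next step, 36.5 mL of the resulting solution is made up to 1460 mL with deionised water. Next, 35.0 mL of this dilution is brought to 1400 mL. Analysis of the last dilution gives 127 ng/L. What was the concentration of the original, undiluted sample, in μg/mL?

183 μg/mL

Overall dilution factor = 24.97 × 3 × 12.01 × 40 × 40 = 1.44 × 10⁶.
Original = 127 ng/L × 1.44 × 10⁶ = 1.83 × 10⁸ ng/L = 183 μg/mL.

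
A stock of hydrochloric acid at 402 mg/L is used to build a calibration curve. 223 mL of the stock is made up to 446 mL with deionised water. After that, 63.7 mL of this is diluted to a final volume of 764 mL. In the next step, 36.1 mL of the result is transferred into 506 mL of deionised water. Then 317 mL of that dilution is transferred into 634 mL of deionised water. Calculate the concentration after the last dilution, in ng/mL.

Overall dilution factor = 2 × 11.99 × 15.02 × 3 = 1081.
402 mg/L / 1081 = 0.372 mg/L = 372 ng/mL.

372 ng/mL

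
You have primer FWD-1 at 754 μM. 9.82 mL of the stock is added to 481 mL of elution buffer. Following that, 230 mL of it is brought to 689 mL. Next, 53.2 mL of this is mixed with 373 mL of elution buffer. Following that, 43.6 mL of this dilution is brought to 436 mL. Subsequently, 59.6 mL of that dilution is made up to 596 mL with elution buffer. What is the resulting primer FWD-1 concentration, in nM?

6.29 nM

Overall dilution factor = 49.98 × 2.996 × 8.011 × 10 × 10 = 1.20 × 10⁵.
754 μM / 1.20 × 10⁵ = 6.29 × 10⁻³ μM = 6.29 nM.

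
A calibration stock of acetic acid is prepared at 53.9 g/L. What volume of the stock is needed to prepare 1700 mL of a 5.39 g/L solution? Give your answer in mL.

170 mL

V₁ = C₂V₂/C₁ = 5.39 × 1700 / 53.9 = 170 mL.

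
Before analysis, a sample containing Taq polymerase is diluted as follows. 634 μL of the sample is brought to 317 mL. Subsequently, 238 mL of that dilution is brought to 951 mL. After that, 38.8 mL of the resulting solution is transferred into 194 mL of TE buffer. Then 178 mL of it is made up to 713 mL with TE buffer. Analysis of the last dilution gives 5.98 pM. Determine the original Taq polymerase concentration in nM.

Overall dilution factor = 500 × 3.996 × 6 × 4.006 = 4.80 × 10⁴.
Original = 5.98 pM × 4.80 × 10⁴ = 2.87 × 10⁵ pM = 287 nM.

287 nM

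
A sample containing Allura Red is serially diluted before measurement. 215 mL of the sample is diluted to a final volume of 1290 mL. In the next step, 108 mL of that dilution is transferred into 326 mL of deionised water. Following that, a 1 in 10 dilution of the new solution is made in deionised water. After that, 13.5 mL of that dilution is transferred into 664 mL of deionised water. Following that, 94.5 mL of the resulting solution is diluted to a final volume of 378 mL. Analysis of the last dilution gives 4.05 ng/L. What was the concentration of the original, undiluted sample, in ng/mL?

Overall dilution factor = 6 × 4.019 × 10 × 50.19 × 4 = 4.84 × 10⁴.
Original = 4.05 ng/L × 4.84 × 10⁴ = 1.96 × 10⁵ ng/L = 196 ng/mL.

196 ng/mL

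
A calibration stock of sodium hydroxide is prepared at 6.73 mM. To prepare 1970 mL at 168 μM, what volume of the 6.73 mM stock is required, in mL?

168 μM = 0.168 mM.
V₁ = C₂V₂/C₁ = 0.168 × 1970 / 6.73 = 49.2 mL.

49.2 mL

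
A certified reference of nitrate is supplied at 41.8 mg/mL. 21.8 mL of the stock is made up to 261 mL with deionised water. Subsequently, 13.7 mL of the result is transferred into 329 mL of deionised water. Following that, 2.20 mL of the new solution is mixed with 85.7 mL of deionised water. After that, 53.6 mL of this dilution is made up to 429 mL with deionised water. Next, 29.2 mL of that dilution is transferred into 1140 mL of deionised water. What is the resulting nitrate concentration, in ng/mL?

Overall dilution factor = 11.97 × 25.01 × 39.95 × 8.004 × 40.04 = 3.83 × 10⁶.
41.8 mg/mL / 3.83 × 10⁶ = 1.09 × 10⁻⁵ mg/mL = 10.9 ng/mL.

10.9 ng/mL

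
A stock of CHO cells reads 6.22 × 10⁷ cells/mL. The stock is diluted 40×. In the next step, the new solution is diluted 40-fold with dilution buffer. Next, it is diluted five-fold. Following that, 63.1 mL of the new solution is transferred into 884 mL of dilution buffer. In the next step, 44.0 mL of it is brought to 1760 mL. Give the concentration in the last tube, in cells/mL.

Overall dilution factor = 40 × 40 × 5 × 15.01 × 40 = 4.80 × 10⁶.
6.22 × 10⁷ cells/mL / 4.80 × 10⁶ = 13.0 cells/mL.

13.0 cells/mL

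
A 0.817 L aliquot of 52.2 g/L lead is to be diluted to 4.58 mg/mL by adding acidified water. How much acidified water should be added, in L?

8.49 L

4.58 mg/mL = 4.58 g/L.
V₂ = C₁V₁/C₂ = 52.2 × 0.817 / 4.58 = 9.31 L.
Diluent to add = V₂ − V₁ = 9.31 − 0.817 = 8.49 L.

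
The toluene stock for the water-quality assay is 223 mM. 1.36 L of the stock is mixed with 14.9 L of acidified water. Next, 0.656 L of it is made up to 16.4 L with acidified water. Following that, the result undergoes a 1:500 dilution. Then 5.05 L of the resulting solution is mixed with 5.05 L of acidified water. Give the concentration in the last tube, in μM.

Overall dilution factor = 11.96 × 25 × 500 × 2 = 2.99 × 10⁵.
223 mM / 2.99 × 10⁵ = 7.46 × 10⁻⁴ mM = 0.746 μM.

0.746 μM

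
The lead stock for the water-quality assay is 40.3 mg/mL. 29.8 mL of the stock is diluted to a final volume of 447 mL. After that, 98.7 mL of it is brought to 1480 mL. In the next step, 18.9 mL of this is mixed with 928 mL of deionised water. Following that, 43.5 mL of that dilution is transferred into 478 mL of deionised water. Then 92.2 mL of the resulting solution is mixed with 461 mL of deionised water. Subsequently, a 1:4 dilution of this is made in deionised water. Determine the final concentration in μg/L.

12.4 μg/L

Overall dilution factor = 15 × 14.99 × 50.10 × 11.99 × 6 × 4 = 3.24 × 10⁶.
40.3 mg/mL / 3.24 × 10⁶ = 1.24 × 10⁻⁵ mg/mL = 12.4 μg/L.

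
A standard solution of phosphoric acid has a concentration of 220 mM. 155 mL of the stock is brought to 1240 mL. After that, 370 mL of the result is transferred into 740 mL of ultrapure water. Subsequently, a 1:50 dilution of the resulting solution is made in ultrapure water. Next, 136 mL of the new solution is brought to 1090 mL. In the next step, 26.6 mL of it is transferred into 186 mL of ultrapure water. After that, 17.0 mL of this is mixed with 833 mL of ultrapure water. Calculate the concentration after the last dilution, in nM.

Overall dilution factor = 8 × 3 × 50 × 8.015 × 7.992 × 50 = 3.84 × 10⁶.
220 mM / 3.84 × 10⁶ = 5.72 × 10⁻⁵ mM = 57.2 nM.

57.2 nM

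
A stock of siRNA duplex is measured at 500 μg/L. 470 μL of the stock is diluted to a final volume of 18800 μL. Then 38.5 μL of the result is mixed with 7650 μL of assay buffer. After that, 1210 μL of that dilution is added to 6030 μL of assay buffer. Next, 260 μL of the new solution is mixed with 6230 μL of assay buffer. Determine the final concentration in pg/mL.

Overall dilution factor = 40 × 199.7 × 5.983 × 24.96 = 1.19 × 10⁶.
500 μg/L / 1.19 × 10⁶ = 4.19 × 10⁻⁴ μg/L = 0.419 pg/mL.

0.419 pg/mL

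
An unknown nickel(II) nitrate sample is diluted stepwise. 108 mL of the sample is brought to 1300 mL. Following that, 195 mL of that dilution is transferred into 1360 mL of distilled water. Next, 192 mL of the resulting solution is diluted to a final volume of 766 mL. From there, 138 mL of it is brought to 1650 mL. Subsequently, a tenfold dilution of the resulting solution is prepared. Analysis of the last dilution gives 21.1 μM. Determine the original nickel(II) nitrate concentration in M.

Overall dilution factor = 12.04 × 7.974 × 3.990 × 11.96 × 10 = 4.58 × 10⁴.
Original = 21.1 μM × 4.58 × 10⁴ = 9.66 × 10⁵ μM = 0.966 M.

0.966 M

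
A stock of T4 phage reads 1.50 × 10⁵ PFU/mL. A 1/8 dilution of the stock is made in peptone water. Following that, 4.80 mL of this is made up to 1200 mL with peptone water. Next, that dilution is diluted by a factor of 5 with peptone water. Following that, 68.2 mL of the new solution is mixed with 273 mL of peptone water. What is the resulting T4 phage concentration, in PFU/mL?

3.00 PFU/mL

Overall dilution factor = 8 × 250 × 5 × 5.003 = 5.00 × 10⁴.
1.50 × 10⁵ PFU/mL / 5.00 × 10⁴ = 3.00 PFU/mL.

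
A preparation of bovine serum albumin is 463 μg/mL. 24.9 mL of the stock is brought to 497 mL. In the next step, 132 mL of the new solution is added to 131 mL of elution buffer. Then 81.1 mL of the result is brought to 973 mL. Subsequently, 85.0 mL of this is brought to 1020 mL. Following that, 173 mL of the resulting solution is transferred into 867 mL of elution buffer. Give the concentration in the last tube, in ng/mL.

13.5 ng/mL

Overall dilution factor = 19.96 × 1.992 × 12.00 × 12 × 6.012 = 3.44 × 10⁴.
463 μg/mL / 3.44 × 10⁴ = 0.0135 μg/mL = 13.5 ng/mL.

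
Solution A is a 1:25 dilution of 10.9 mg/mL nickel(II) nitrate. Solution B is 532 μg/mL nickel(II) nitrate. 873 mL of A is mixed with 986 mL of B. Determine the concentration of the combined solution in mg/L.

487 mg/L

C_A = 10.9 mg/mL / 25 = 0.436 mg/mL.
C_B = 532 μg/mL = 0.532 mg/mL.
C_mix = (C_A·V_A + C_B·V_B)/(V_A + V_B) = (0.436×873 + 0.532×986) / 1859 = 0.487 mg/mL = 487 mg/L.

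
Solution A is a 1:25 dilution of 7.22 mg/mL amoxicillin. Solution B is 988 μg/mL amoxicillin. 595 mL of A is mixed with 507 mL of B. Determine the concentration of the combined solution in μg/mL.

610 μg/mL

C_A = 7.22 mg/mL / 25 = 0.289 mg/mL.
C_B = 988 μg/mL = 0.988 mg/mL.
C_mix = (C_A·V_A + C_B·V_B)/(V_A + V_B) = (0.289×595 + 0.988×507) / 1102 = 0.610 mg/mL = 610 μg/mL.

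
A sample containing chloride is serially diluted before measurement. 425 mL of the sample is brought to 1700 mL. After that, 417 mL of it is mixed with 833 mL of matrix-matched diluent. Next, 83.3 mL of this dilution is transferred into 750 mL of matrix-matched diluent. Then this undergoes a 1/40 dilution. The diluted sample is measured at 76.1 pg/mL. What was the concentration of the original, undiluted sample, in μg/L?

365 μg/L

Overall dilution factor = 4 × 2.998 × 10.00 × 40 = 4798.
Original = 76.1 pg/mL × 4798 = 3.65 × 10⁵ pg/mL = 365 μg/L.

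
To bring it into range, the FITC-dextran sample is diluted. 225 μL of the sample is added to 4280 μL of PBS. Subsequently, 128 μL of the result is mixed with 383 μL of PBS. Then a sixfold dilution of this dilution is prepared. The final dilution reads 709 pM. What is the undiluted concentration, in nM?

Overall dilution factor = 20.02 × 3.992 × 6 = 480.
Original = 709 pM × 480 = 3.40 × 10⁵ pM = 340 nM.

340 nM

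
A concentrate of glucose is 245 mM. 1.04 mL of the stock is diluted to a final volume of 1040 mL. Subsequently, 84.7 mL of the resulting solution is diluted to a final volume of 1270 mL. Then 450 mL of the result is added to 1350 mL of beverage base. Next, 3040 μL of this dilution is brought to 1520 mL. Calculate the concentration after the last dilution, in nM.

8.17 nM

Overall dilution factor = 1000 × 14.99 × 4 × 500 = 3.00 × 10⁷.
245 mM / 3.00 × 10⁷ = 8.17 × 10⁻⁶ mM = 8.17 nM.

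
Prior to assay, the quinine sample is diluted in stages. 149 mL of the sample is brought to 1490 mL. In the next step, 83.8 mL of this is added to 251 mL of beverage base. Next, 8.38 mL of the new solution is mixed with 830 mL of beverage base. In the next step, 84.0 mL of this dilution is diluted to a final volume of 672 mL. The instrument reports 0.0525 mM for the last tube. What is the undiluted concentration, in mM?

Overall dilution factor = 10 × 3.995 × 100.0 × 8 = 3.20 × 10⁴.
Original = 0.0525 mM × 3.20 × 10⁴ = 1679 mM.

1680 mM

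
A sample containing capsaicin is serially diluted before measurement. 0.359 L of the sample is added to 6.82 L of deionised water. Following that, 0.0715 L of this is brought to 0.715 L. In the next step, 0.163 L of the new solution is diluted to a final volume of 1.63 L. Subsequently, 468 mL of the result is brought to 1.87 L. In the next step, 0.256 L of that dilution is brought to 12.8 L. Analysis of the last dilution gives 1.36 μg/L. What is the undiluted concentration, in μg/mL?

Overall dilution factor = 20.00 × 10 × 10 × 3.996 × 50 = 4.00 × 10⁵.
Original = 1.36 μg/L × 4.00 × 10⁵ = 5.43 × 10⁵ μg/L = 543 μg/mL.

543 μg/mL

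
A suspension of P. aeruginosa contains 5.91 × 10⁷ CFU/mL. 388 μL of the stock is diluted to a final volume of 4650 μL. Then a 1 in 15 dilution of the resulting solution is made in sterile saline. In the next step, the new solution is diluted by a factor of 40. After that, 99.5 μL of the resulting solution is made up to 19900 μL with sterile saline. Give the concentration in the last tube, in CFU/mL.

41.1 CFU/mL

Overall dilution factor = 11.98 × 15 × 40 × 200 = 1.44 × 10⁶.
5.91 × 10⁷ CFU/mL / 1.44 × 10⁶ = 41.1 CFU/mL.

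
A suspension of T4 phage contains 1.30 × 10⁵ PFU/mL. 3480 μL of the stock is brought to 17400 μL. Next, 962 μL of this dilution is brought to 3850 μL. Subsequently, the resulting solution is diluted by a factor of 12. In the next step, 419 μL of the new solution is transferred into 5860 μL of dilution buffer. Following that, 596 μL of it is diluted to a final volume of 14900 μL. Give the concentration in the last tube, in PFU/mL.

1.45 PFU/mL

Overall dilution factor = 5 × 4.002 × 12 × 14.99 × 25 = 9.00 × 10⁴.
1.30 × 10⁵ PFU/mL / 9.00 × 10⁴ = 1.45 PFU/mL.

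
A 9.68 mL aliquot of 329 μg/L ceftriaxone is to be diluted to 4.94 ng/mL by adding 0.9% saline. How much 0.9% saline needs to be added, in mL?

635 mL

4.94 ng/mL = 4.94 μg/L.
V₂ = C₁V₁/C₂ = 329 × 9.68 / 4.94 = 645 mL.
Diluent to add = V₂ − V₁ = 645 − 9.68 = 635 mL.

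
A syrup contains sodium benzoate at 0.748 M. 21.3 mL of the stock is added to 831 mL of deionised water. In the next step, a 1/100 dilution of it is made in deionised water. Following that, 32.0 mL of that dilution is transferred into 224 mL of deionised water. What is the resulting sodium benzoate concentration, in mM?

Overall dilution factor = 40.01 × 100 × 8 = 3.20 × 10⁴.
0.748 M / 3.20 × 10⁴ = 2.34 × 10⁻⁵ M = 0.0234 mM.

0.0234 mM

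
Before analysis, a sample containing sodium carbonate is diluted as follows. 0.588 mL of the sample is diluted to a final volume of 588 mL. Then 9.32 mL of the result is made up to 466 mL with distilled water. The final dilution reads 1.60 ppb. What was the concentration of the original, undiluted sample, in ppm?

80.0 ppm

Overall dilution factor = 1000 × 50 = 5.00 × 10⁴.
Original = 1.60 ppb × 5.00 × 10⁴ = 8.00 × 10⁴ ppb = 80.0 ppm.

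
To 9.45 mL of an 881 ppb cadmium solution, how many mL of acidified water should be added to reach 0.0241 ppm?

0.0241 ppm = 24.1 ppb.
V₂ = C₁V₁/C₂ = 881 × 9.45 / 24.1 = 345 mL.
Diluent to add = V₂ − V₁ = 345 − 9.45 = 336 mL.

336 mL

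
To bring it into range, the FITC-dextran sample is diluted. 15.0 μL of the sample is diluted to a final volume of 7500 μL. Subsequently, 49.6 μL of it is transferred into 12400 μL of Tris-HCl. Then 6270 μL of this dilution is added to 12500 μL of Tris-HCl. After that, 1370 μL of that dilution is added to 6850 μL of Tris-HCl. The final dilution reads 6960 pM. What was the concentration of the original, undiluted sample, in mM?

15.7 mM

Overall dilution factor = 500 × 251 × 2.994 × 6 = 2.25 × 10⁶.
Original = 6960 pM × 2.25 × 10⁶ = 1.57 × 10¹⁰ pM = 15.7 mM.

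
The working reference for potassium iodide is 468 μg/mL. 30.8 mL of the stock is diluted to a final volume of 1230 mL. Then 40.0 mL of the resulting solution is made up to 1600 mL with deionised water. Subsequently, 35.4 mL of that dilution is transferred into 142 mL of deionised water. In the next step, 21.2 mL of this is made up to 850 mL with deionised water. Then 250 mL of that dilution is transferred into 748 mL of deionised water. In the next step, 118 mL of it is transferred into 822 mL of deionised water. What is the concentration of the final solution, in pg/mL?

Overall dilution factor = 39.94 × 40 × 5.011 × 40.09 × 3.992 × 7.966 = 1.02 × 10⁷.
468 μg/mL / 1.02 × 10⁷ = 4.59 × 10⁻⁵ μg/mL = 45.9 pg/mL.

45.9 pg/mL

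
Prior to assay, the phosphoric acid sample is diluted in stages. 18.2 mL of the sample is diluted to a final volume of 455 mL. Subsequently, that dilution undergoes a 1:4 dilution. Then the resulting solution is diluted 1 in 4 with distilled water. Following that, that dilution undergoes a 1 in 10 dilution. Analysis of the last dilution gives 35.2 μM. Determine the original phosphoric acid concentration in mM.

141 mM

Overall dilution factor = 25 × 4 × 4 × 10 = 4000.
Original = 35.2 μM × 4000 = 1.41 × 10⁵ μM = 141 mM.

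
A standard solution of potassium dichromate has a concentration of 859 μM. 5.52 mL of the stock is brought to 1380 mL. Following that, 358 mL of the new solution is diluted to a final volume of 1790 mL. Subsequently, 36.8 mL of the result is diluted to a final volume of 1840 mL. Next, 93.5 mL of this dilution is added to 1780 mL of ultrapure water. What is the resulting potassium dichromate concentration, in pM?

686 pM

Overall dilution factor = 250 × 5 × 50 × 20.04 = 1.25 × 10⁶.
859 μM / 1.25 × 10⁶ = 6.86 × 10⁻⁴ μM = 686 pM.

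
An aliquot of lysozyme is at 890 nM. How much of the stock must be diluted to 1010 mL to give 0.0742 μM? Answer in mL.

0.0742 μM = 74.2 nM.
V₁ = C₂V₂/C₁ = 74.2 × 1010 / 890 = 84.2 mL.

84.2 mL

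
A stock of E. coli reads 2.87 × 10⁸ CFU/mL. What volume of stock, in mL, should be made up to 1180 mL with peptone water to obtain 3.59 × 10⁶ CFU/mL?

14.8 mL

V₁ = C₂V₂/C₁ = 3.59 × 10⁶ × 1180 / 2.87 × 10⁸ = 14.8 mL.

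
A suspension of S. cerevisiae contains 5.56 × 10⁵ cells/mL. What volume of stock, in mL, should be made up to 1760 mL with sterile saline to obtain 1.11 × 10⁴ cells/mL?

35.1 mL

V₁ = C₂V₂/C₁ = 1.11 × 10⁴ × 1760 / 5.56 × 10⁵ = 35.1 mL.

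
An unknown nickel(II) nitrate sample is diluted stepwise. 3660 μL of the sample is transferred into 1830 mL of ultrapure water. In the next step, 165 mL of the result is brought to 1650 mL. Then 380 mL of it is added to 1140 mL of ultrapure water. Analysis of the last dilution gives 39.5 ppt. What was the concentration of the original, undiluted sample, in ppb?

Overall dilution factor = 501 × 10 × 4 = 2.00 × 10⁴.
Original = 39.5 ppt × 2.00 × 10⁴ = 7.92 × 10⁵ ppt = 792 ppb.

792 ppb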